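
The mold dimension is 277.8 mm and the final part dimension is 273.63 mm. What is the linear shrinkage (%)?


Shrinkage = (mold - part) / mold * 100
= (277.8 - 273.63) / 277.8 * 100
= 4.17 / 277.8 * 100
= 1.5%

1.5%


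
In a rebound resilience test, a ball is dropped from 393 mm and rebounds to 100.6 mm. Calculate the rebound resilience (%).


Resilience = h_rebound / h_drop * 100
= 100.6 / 393 * 100
= 25.6%

25.6%


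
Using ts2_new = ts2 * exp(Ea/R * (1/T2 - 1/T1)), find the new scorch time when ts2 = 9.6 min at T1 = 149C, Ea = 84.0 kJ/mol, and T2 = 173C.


Convert temperatures: T1 = 149 + 273.15 = 422.15 K, T2 = 173 + 273.15 = 446.15 K
ts2_new = 9.6 * exp(84000 / 8.314 * (1/446.15 - 1/422.15))
1/T2 - 1/T1 = -1.2743e-04
ts2_new = 2.65 min

2.65 min


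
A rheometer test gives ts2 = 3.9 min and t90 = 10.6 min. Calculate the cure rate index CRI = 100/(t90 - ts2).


CRI = 100 / (t90 - ts2)
= 100 / (10.6 - 3.9)
= 100 / 6.7
= 14.93 min^-1

14.93 min^-1


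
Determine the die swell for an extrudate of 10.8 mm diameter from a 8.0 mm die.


Die swell ratio = D_extrudate / D_die
= 10.8 / 8.0
= 1.35

Die swell = 1.35


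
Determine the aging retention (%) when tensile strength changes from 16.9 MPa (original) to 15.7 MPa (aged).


Retention = aged / original * 100
= 15.7 / 16.9 * 100
= 92.9%

92.9%


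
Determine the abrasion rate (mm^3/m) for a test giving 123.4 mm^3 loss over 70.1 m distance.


Rate = volume_loss / distance
= 123.4 / 70.1
= 1.76 mm^3/m

1.76 mm^3/m


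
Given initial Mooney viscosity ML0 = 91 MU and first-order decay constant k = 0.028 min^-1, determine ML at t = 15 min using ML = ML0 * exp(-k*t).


ML = ML0 * exp(-k * t)
ML = 91 * exp(-0.028 * 15)
ML = 91 * 0.6570
ML = 59.79 MU

59.79 MU


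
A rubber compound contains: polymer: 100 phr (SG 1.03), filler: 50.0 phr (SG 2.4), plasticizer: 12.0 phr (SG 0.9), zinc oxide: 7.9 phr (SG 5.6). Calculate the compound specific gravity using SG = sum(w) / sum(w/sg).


Sum of weights = 169.9
Volume contributions:
  polymer: 100/1.03 = 97.0874
  filler: 50.0/2.4 = 20.8333
  plasticizer: 12.0/0.9 = 13.3333
  zinc oxide: 7.9/5.6 = 1.4107
Sum of volumes = 132.6648
SG = 169.9 / 132.6648 = 1.281

SG = 1.281


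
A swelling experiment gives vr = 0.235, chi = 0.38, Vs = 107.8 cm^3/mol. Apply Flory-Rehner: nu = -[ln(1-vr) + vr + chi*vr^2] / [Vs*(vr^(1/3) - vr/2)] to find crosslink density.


ln(1 - vr) = ln(1 - 0.235) = -0.2679
Numerator = -((-0.2679) + 0.235 + 0.38 * 0.235^2) = 0.0119
Denominator = 107.8 * (0.235^(1/3) - 0.235/2) = 53.8569
nu = 0.0119 / 53.8569 = 2.2084e-04 mol/cm^3

2.2084e-04 mol/cm^3


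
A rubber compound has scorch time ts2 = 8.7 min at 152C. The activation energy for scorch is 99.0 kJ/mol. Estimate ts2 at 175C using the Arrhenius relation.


Convert temperatures: T1 = 152 + 273.15 = 425.15 K, T2 = 175 + 273.15 = 448.15 K
ts2_new = 8.7 * exp(99000 / 8.314 * (1/448.15 - 1/425.15))
1/T2 - 1/T1 = -1.2072e-04
ts2_new = 2.07 min

2.07 min


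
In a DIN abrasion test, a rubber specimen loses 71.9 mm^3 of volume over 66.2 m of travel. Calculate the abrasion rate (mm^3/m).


Rate = volume_loss / distance
= 71.9 / 66.2
= 1.086 mm^3/m

1.086 mm^3/m


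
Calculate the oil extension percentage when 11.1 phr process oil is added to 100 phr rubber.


Oil % = oil / (100 + oil) * 100
= 11.1 / (100 + 11.1) * 100
= 11.1 / 111.1 * 100
= 9.99%

9.99%


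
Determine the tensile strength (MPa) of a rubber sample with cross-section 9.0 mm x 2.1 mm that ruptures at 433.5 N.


Area = width * thickness = 9.0 * 2.1 = 18.9 mm^2
TS = force / area = 433.5 / 18.9 = 22.94 MPa

22.94 MPa


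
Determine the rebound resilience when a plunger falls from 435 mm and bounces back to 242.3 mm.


Resilience = h_rebound / h_drop * 100
= 242.3 / 435 * 100
= 55.7%

55.7%


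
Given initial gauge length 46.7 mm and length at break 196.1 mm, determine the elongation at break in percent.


Elongation = (Lf - L0) / L0 * 100
= (196.1 - 46.7) / 46.7 * 100
= 149.4 / 46.7 * 100
= 319.9%

319.9%


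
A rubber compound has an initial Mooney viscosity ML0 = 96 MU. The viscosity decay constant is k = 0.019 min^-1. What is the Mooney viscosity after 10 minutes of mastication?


ML = ML0 * exp(-k * t)
ML = 96 * exp(-0.019 * 10)
ML = 96 * 0.8270
ML = 79.39 MU

79.39 MU


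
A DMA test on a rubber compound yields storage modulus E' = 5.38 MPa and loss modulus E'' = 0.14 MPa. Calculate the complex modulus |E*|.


|E*| = sqrt(E'^2 + E''^2)
= sqrt(5.38^2 + 0.14^2)
= sqrt(28.9444 + 0.0196)
= 5.382 MPa

5.382 MPa


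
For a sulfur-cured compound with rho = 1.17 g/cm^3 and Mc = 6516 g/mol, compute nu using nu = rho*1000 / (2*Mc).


nu = rho * 1000 / (2 * Mc)
nu = 1.17 * 1000 / (2 * 6516)
nu = 1170.0 / 13032
nu = 0.0898 mol/L

0.0898 mol/L


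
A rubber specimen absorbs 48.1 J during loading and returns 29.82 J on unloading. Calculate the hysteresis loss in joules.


Hysteresis loss = loading - unloading
= 48.1 - 29.82
= 18.28 J

18.28 J


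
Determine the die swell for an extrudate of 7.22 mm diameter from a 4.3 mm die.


Die swell ratio = D_extrudate / D_die
= 7.22 / 4.3
= 1.679

Die swell = 1.679


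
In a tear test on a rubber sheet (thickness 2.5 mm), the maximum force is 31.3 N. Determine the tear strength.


Tear strength = force / thickness
= 31.3 / 2.5
= 12.52 N/mm

12.52 N/mm


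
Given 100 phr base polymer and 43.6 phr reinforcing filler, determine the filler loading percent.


Filler % = filler / (rubber + filler) * 100
= 43.6 / (100 + 43.6) * 100
= 43.6 / 143.6 * 100
= 30.36%

30.36%


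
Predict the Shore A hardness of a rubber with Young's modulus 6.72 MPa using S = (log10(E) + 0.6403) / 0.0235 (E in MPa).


log10(E) = 0.0235*S - 0.6403  =>  S = (log10(E) + 0.6403) / 0.0235
log10(6.72) = 0.827369
S = (0.827369 + 0.6403) / 0.0235 = 1.467669 / 0.0235
S = 62.5

Shore A = 62.5


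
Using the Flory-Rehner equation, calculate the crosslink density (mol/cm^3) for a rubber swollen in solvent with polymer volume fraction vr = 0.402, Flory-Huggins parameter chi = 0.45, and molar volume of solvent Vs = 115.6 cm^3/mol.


ln(1 - vr) = ln(1 - 0.402) = -0.5142
Numerator = -((-0.5142) + 0.402 + 0.45 * 0.402^2) = 0.0394
Denominator = 115.6 * (0.402^(1/3) - 0.402/2) = 62.0809
nu = 0.0394 / 62.0809 = 6.3534e-04 mol/cm^3

6.3534e-04 mol/cm^3


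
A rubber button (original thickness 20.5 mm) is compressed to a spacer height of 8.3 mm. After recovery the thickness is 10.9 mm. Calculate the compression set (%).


CS = (t0 - recovered) / (t0 - ts) * 100
= (20.5 - 10.9) / (20.5 - 8.3) * 100
= 9.6 / 12.2 * 100
= 78.7%

78.7%


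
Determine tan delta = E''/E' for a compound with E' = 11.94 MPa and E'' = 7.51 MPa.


tan delta = E'' / E'
= 7.51 / 11.94
= 0.629

tan delta = 0.629


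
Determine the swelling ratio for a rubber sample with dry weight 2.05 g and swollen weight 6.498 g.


Q = W_swollen / W_dry
Q = 6.498 / 2.05
Q = 3.17

Q = 3.17


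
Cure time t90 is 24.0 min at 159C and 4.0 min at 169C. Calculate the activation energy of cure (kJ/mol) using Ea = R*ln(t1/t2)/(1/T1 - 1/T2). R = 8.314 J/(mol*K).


T1 = 432.15 K, T2 = 442.15 K
1/T1 - 1/T2 = 5.2335e-05
ln(t1/t2) = ln(24.0/4.0) = 1.7918
Ea = 8.314 * 1.7918 / 5.2335e-05 = 284638.6528 J/mol
Ea = 284.64 kJ/mol

284.64 kJ/mol


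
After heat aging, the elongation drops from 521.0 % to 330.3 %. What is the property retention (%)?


Retention = aged / original * 100
= 330.3 / 521.0 * 100
= 63.4%

63.4%


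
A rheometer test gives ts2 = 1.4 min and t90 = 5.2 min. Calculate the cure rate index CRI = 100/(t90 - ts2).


CRI = 100 / (t90 - ts2)
= 100 / (5.2 - 1.4)
= 100 / 3.8
= 26.32 min^-1

26.32 min^-1


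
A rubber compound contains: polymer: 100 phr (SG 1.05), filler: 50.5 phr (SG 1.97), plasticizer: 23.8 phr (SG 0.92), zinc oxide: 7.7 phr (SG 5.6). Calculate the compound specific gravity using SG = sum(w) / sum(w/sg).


Sum of weights = 182.0
Volume contributions:
  polymer: 100/1.05 = 95.2381
  filler: 50.5/1.97 = 25.6345
  plasticizer: 23.8/0.92 = 25.8696
  zinc oxide: 7.7/5.6 = 1.3750
Sum of volumes = 148.1172
SG = 182.0 / 148.1172 = 1.229

SG = 1.229


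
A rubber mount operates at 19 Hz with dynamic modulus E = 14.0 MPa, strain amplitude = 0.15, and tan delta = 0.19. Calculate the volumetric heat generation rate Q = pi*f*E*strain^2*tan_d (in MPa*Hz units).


Q = pi * f * E * strain^2 * tan_d
= pi * 19 * 14.0 * 0.15^2 * 0.19
= pi * 19 * 14.0 * 0.0225 * 0.19
= 3.5725

Q = 3.5725


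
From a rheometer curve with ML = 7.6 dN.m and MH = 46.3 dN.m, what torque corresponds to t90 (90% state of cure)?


M90 = ML + 0.9 * (MH - ML)
M90 = 7.6 + 0.9 * (46.3 - 7.6)
M90 = 7.6 + 0.9 * 38.7
M90 = 42.43 dN.m

42.43 dN.m


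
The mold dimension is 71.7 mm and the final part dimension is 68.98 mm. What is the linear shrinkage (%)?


Shrinkage = (mold - part) / mold * 100
= (71.7 - 68.98) / 71.7 * 100
= 2.72 / 71.7 * 100
= 3.79%

3.79%


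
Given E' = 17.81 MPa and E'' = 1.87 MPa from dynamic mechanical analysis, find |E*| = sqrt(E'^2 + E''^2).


|E*| = sqrt(E'^2 + E''^2)
= sqrt(17.81^2 + 1.87^2)
= sqrt(317.1961 + 3.4969)
= 17.908 MPa

17.908 MPa


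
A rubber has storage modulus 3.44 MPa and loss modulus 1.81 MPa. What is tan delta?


tan delta = E'' / E'
= 1.81 / 3.44
= 0.5262

tan delta = 0.5262


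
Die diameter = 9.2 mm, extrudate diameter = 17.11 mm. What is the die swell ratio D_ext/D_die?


Die swell ratio = D_extrudate / D_die
= 17.11 / 9.2
= 1.86

Die swell = 1.86


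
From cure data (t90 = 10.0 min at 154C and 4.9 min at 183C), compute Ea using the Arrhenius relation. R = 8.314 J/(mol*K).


T1 = 427.15 K, T2 = 456.15 K
1/T1 - 1/T2 = 1.4884e-04
ln(t1/t2) = ln(10.0/4.9) = 0.7133
Ea = 8.314 * 0.7133 / 1.4884e-04 = 39847.6496 J/mol
Ea = 39.85 kJ/mol

39.85 kJ/mol


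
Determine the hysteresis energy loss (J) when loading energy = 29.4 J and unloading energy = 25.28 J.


Hysteresis loss = loading - unloading
= 29.4 - 25.28
= 4.12 J

4.12 J


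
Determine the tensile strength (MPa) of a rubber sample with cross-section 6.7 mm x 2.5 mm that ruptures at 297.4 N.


Area = width * thickness = 6.7 * 2.5 = 16.75 mm^2
TS = force / area = 297.4 / 16.75 = 17.76 MPa

17.76 MPa


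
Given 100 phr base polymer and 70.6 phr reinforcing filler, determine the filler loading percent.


Filler % = filler / (rubber + filler) * 100
= 70.6 / (100 + 70.6) * 100
= 70.6 / 170.6 * 100
= 41.38%

41.38%


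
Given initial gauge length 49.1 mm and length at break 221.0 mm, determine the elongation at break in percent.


Elongation = (Lf - L0) / L0 * 100
= (221.0 - 49.1) / 49.1 * 100
= 171.9 / 49.1 * 100
= 350.1%

350.1%


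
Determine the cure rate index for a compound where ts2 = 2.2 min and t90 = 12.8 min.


CRI = 100 / (t90 - ts2)
= 100 / (12.8 - 2.2)
= 100 / 10.6
= 9.43 min^-1

9.43 min^-1


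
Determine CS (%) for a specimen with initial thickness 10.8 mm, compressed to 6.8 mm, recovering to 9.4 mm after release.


CS = (t0 - recovered) / (t0 - ts) * 100
= (10.8 - 9.4) / (10.8 - 6.8) * 100
= 1.4 / 4.0 * 100
= 35.0%

35.0%


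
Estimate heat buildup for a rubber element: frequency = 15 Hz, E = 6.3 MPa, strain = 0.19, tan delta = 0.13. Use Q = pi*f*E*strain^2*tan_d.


Q = pi * f * E * strain^2 * tan_d
= pi * 15 * 6.3 * 0.19^2 * 0.13
= pi * 15 * 6.3 * 0.0361 * 0.13
= 1.3933

Q = 1.3933


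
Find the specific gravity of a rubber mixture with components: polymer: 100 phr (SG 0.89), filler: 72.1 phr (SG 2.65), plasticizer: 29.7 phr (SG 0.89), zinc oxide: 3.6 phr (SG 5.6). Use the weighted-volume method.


Sum of weights = 205.4
Volume contributions:
  polymer: 100/0.89 = 112.3596
  filler: 72.1/2.65 = 27.2075
  plasticizer: 29.7/0.89 = 33.3708
  zinc oxide: 3.6/5.6 = 0.6429
Sum of volumes = 173.5807
SG = 205.4 / 173.5807 = 1.183

SG = 1.183


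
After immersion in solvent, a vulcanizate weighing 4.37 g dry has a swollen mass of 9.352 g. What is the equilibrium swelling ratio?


Q = W_swollen / W_dry
Q = 9.352 / 4.37
Q = 2.14

Q = 2.14


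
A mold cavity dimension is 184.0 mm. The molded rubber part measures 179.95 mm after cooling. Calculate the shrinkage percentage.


Shrinkage = (mold - part) / mold * 100
= (184.0 - 179.95) / 184.0 * 100
= 4.05 / 184.0 * 100
= 2.2%

2.2%


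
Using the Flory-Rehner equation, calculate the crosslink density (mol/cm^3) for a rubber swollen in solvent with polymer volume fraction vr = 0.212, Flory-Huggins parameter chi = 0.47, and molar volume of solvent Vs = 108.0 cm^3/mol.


ln(1 - vr) = ln(1 - 0.212) = -0.2383
Numerator = -((-0.2383) + 0.212 + 0.47 * 0.212^2) = 0.0051
Denominator = 108.0 * (0.212^(1/3) - 0.212/2) = 52.9495
nu = 0.0051 / 52.9495 = 9.6951e-05 mol/cm^3

9.6951e-05 mol/cm^3


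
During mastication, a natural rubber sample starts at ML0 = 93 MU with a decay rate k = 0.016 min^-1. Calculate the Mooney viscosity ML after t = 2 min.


ML = ML0 * exp(-k * t)
ML = 93 * exp(-0.016 * 2)
ML = 93 * 0.9685
ML = 90.07 MU

90.07 MU


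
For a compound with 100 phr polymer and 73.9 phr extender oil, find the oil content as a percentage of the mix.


Oil % = oil / (100 + oil) * 100
= 73.9 / (100 + 73.9) * 100
= 73.9 / 173.9 * 100
= 42.5%

42.5%


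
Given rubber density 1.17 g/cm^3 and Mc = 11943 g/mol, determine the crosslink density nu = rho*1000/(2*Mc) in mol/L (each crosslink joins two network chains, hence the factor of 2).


nu = rho * 1000 / (2 * Mc)
nu = 1.17 * 1000 / (2 * 11943)
nu = 1170.0 / 23886
nu = 0.0490 mol/L

0.0490 mol/L


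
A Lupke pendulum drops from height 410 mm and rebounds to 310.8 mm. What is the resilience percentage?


Resilience = h_rebound / h_drop * 100
= 310.8 / 410 * 100
= 75.8%

75.8%


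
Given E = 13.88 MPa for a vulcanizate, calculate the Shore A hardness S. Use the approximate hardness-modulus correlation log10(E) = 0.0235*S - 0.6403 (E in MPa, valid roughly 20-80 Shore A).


log10(E) = 0.0235*S - 0.6403  =>  S = (log10(E) + 0.6403) / 0.0235
log10(13.88) = 1.142389
S = (1.142389 + 0.6403) / 0.0235 = 1.782689 / 0.0235
S = 75.9

Shore A = 75.9


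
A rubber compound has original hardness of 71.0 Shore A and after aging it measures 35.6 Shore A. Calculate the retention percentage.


Retention = aged / original * 100
= 35.6 / 71.0 * 100
= 50.1%

50.1%


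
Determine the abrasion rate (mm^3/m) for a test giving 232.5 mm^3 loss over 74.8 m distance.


Rate = volume_loss / distance
= 232.5 / 74.8
= 3.108 mm^3/m

3.108 mm^3/m


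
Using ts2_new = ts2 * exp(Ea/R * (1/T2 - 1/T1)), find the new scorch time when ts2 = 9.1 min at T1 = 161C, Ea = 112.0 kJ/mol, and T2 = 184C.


Convert temperatures: T1 = 161 + 273.15 = 434.15 K, T2 = 184 + 273.15 = 457.15 K
ts2_new = 9.1 * exp(112000 / 8.314 * (1/457.15 - 1/434.15))
1/T2 - 1/T1 = -1.1589e-04
ts2_new = 1.91 min

1.91 min


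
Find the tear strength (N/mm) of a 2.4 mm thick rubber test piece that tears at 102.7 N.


Tear strength = force / thickness
= 102.7 / 2.4
= 42.79 N/mm

42.79 N/mm


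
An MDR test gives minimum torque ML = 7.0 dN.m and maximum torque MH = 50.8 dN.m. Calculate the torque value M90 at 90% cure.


M90 = ML + 0.9 * (MH - ML)
M90 = 7.0 + 0.9 * (50.8 - 7.0)
M90 = 7.0 + 0.9 * 43.8
M90 = 46.42 dN.m

46.42 dN.m


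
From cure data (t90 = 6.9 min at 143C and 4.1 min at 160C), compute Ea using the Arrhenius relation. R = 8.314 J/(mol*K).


T1 = 416.15 K, T2 = 433.15 K
1/T1 - 1/T2 = 9.4311e-05
ln(t1/t2) = ln(6.9/4.1) = 0.5205
Ea = 8.314 * 0.5205 / 9.4311e-05 = 45887.9634 J/mol
Ea = 45.89 kJ/mol

45.89 kJ/mol


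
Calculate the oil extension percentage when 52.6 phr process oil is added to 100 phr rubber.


Oil % = oil / (100 + oil) * 100
= 52.6 / (100 + 52.6) * 100
= 52.6 / 152.6 * 100
= 34.47%

34.47%


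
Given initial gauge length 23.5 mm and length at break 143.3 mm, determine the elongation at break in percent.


Elongation = (Lf - L0) / L0 * 100
= (143.3 - 23.5) / 23.5 * 100
= 119.8 / 23.5 * 100
= 509.8%

509.8%


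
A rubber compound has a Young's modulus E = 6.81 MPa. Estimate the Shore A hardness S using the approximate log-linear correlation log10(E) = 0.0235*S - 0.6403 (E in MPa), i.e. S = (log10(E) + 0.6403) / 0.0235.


log10(E) = 0.0235*S - 0.6403  =>  S = (log10(E) + 0.6403) / 0.0235
log10(6.81) = 0.833147
S = (0.833147 + 0.6403) / 0.0235 = 1.473447 / 0.0235
S = 62.7

Shore A = 62.7


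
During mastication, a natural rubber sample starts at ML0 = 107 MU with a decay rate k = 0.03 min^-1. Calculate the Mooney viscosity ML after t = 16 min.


ML = ML0 * exp(-k * t)
ML = 107 * exp(-0.03 * 16)
ML = 107 * 0.6188
ML = 66.21 MU

66.21 MU


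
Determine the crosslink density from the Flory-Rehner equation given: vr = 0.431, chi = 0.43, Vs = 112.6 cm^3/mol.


ln(1 - vr) = ln(1 - 0.431) = -0.5639
Numerator = -((-0.5639) + 0.431 + 0.43 * 0.431^2) = 0.0530
Denominator = 112.6 * (0.431^(1/3) - 0.431/2) = 60.7892
nu = 0.0530 / 60.7892 = 8.7183e-04 mol/cm^3

8.7183e-04 mol/cm^3


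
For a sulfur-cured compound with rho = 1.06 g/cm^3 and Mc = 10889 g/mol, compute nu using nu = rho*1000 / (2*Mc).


nu = rho * 1000 / (2 * Mc)
nu = 1.06 * 1000 / (2 * 10889)
nu = 1060.0 / 21778
nu = 0.0487 mol/L

0.0487 mol/L


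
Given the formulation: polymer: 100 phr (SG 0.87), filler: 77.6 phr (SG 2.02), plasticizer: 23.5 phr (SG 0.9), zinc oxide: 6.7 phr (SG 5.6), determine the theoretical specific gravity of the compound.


Sum of weights = 207.8
Volume contributions:
  polymer: 100/0.87 = 114.9425
  filler: 77.6/2.02 = 38.4158
  plasticizer: 23.5/0.9 = 26.1111
  zinc oxide: 6.7/5.6 = 1.1964
Sum of volumes = 180.6659
SG = 207.8 / 180.6659 = 1.15

SG = 1.15


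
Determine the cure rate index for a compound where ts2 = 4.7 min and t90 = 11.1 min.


CRI = 100 / (t90 - ts2)
= 100 / (11.1 - 4.7)
= 100 / 6.4
= 15.63 min^-1

15.63 min^-1


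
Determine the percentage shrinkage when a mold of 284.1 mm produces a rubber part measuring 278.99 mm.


Shrinkage = (mold - part) / mold * 100
= (284.1 - 278.99) / 284.1 * 100
= 5.11 / 284.1 * 100
= 1.8%

1.8%


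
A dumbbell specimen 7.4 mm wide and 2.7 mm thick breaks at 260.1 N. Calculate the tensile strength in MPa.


Area = width * thickness = 7.4 * 2.7 = 19.98 mm^2
TS = force / area = 260.1 / 19.98 = 13.02 MPa

13.02 MPa


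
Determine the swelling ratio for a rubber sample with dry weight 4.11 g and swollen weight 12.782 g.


Q = W_swollen / W_dry
Q = 12.782 / 4.11
Q = 3.11

Q = 3.11


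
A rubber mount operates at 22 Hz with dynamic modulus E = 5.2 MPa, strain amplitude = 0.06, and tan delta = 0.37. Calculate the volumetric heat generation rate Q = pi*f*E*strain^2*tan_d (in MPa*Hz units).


Q = pi * f * E * strain^2 * tan_d
= pi * 22 * 5.2 * 0.06^2 * 0.37
= pi * 22 * 5.2 * 0.0036 * 0.37
= 0.4787

Q = 0.4787


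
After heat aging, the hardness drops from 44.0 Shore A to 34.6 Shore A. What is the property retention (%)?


Retention = aged / original * 100
= 34.6 / 44.0 * 100
= 78.6%

78.6%


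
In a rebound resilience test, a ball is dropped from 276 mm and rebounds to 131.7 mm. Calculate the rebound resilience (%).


Resilience = h_rebound / h_drop * 100
= 131.7 / 276 * 100
= 47.7%

47.7%


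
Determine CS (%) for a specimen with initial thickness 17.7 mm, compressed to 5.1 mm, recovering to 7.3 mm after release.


CS = (t0 - recovered) / (t0 - ts) * 100
= (17.7 - 7.3) / (17.7 - 5.1) * 100
= 10.4 / 12.6 * 100
= 82.5%

82.5%


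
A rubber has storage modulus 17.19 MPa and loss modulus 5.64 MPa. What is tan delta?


tan delta = E'' / E'
= 5.64 / 17.19
= 0.3281

tan delta = 0.3281


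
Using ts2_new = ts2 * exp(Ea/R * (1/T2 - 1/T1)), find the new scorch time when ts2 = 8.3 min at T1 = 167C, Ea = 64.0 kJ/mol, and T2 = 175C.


Convert temperatures: T1 = 167 + 273.15 = 440.15 K, T2 = 175 + 273.15 = 448.15 K
ts2_new = 8.3 * exp(64000 / 8.314 * (1/448.15 - 1/440.15))
1/T2 - 1/T1 = -4.0557e-05
ts2_new = 6.07 min

6.07 min


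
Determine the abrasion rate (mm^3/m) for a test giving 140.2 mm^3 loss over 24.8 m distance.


Rate = volume_loss / distance
= 140.2 / 24.8
= 5.653 mm^3/m

5.653 mm^3/m


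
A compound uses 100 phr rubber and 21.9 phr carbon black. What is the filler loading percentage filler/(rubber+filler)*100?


Filler % = filler / (rubber + filler) * 100
= 21.9 / (100 + 21.9) * 100
= 21.9 / 121.9 * 100
= 17.97%

17.97%


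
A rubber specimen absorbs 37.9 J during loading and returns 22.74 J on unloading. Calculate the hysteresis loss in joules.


Hysteresis loss = loading - unloading
= 37.9 - 22.74
= 15.16 J

15.16 J


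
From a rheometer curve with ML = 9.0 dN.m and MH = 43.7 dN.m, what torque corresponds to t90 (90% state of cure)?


M90 = ML + 0.9 * (MH - ML)
M90 = 9.0 + 0.9 * (43.7 - 9.0)
M90 = 9.0 + 0.9 * 34.7
M90 = 40.23 dN.m

40.23 dN.m


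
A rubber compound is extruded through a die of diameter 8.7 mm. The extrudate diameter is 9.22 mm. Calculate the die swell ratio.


Die swell ratio = D_extrudate / D_die
= 9.22 / 8.7
= 1.06

Die swell = 1.06


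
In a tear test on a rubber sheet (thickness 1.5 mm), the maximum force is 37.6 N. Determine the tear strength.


Tear strength = force / thickness
= 37.6 / 1.5
= 25.07 N/mm

25.07 N/mm


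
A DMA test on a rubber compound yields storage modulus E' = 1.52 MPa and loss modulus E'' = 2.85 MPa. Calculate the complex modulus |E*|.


|E*| = sqrt(E'^2 + E''^2)
= sqrt(1.52^2 + 2.85^2)
= sqrt(2.3104 + 8.1225)
= 3.23 MPa

3.23 MPa


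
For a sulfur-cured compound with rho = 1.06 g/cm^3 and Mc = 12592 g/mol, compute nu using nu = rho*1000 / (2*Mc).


nu = rho * 1000 / (2 * Mc)
nu = 1.06 * 1000 / (2 * 12592)
nu = 1060.0 / 25184
nu = 0.0421 mol/L

0.0421 mol/L


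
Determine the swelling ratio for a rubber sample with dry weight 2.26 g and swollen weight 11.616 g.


Q = W_swollen / W_dry
Q = 11.616 / 2.26
Q = 5.14

Q = 5.14


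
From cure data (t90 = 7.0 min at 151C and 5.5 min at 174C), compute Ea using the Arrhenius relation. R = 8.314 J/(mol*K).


T1 = 424.15 K, T2 = 447.15 K
1/T1 - 1/T2 = 1.2127e-04
ln(t1/t2) = ln(7.0/5.5) = 0.2412
Ea = 8.314 * 0.2412 / 1.2127e-04 = 16533.4646 J/mol
Ea = 16.53 kJ/mol

16.53 kJ/mol


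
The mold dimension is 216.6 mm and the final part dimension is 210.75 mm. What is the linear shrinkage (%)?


Shrinkage = (mold - part) / mold * 100
= (216.6 - 210.75) / 216.6 * 100
= 5.85 / 216.6 * 100
= 2.7%

2.7%


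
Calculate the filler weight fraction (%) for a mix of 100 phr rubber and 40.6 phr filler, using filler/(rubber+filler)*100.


Filler % = filler / (rubber + filler) * 100
= 40.6 / (100 + 40.6) * 100
= 40.6 / 140.6 * 100
= 28.88%

28.88%


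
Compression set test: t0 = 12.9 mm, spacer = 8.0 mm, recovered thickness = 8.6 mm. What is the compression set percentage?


CS = (t0 - recovered) / (t0 - ts) * 100
= (12.9 - 8.6) / (12.9 - 8.0) * 100
= 4.3 / 4.9 * 100
= 87.8%

87.8%


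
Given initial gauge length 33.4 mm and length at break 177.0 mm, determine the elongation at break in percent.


Elongation = (Lf - L0) / L0 * 100
= (177.0 - 33.4) / 33.4 * 100
= 143.6 / 33.4 * 100
= 429.9%

429.9%


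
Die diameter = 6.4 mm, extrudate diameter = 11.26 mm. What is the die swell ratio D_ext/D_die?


Die swell ratio = D_extrudate / D_die
= 11.26 / 6.4
= 1.759

Die swell = 1.759


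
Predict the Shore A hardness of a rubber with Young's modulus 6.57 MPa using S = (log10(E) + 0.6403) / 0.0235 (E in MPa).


log10(E) = 0.0235*S - 0.6403  =>  S = (log10(E) + 0.6403) / 0.0235
log10(6.57) = 0.817565
S = (0.817565 + 0.6403) / 0.0235 = 1.457865 / 0.0235
S = 62.0

Shore A = 62.0


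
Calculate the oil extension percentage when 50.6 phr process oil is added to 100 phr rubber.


Oil % = oil / (100 + oil) * 100
= 50.6 / (100 + 50.6) * 100
= 50.6 / 150.6 * 100
= 33.6%

33.6%


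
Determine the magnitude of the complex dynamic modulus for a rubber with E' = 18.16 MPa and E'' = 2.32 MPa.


|E*| = sqrt(E'^2 + E''^2)
= sqrt(18.16^2 + 2.32^2)
= sqrt(329.7856 + 5.3824)
= 18.308 MPa

18.308 MPa


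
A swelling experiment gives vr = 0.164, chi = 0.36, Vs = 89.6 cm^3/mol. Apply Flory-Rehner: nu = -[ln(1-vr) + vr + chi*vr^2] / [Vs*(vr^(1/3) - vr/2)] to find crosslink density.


ln(1 - vr) = ln(1 - 0.164) = -0.1791
Numerator = -((-0.1791) + 0.164 + 0.36 * 0.164^2) = 0.0054
Denominator = 89.6 * (0.164^(1/3) - 0.164/2) = 41.6972
nu = 0.0054 / 41.6972 = 1.3056e-04 mol/cm^3

1.3056e-04 mol/cm^3


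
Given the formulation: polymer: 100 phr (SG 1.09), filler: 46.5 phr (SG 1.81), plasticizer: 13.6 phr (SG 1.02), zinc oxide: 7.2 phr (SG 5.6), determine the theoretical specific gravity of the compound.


Sum of weights = 167.3
Volume contributions:
  polymer: 100/1.09 = 91.7431
  filler: 46.5/1.81 = 25.6906
  plasticizer: 13.6/1.02 = 13.3333
  zinc oxide: 7.2/5.6 = 1.2857
Sum of volumes = 132.0528
SG = 167.3 / 132.0528 = 1.267

SG = 1.267


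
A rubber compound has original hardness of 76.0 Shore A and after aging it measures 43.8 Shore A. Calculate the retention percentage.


Retention = aged / original * 100
= 43.8 / 76.0 * 100
= 57.6%

57.6%


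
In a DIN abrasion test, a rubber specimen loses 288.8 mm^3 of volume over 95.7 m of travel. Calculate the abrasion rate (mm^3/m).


Rate = volume_loss / distance
= 288.8 / 95.7
= 3.018 mm^3/m

3.018 mm^3/m


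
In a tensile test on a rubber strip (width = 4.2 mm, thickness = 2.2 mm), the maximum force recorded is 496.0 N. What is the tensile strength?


Area = width * thickness = 4.2 * 2.2 = 9.24 mm^2
TS = force / area = 496.0 / 9.24 = 53.68 MPa

53.68 MPa


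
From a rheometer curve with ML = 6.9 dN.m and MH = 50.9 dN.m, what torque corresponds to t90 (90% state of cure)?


M90 = ML + 0.9 * (MH - ML)
M90 = 6.9 + 0.9 * (50.9 - 6.9)
M90 = 6.9 + 0.9 * 44.0
M90 = 46.5 dN.m

46.5 dN.m


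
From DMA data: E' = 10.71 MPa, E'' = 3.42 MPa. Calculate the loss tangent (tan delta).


tan delta = E'' / E'
= 3.42 / 10.71
= 0.3193

tan delta = 0.3193


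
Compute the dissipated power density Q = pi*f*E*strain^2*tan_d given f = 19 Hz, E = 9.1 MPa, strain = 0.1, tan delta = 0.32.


Q = pi * f * E * strain^2 * tan_d
= pi * 19 * 9.1 * 0.1^2 * 0.32
= pi * 19 * 9.1 * 0.0100 * 0.32
= 1.7382

Q = 1.7382


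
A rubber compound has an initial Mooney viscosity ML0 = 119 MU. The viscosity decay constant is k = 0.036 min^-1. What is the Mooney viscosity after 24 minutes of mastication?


ML = ML0 * exp(-k * t)
ML = 119 * exp(-0.036 * 24)
ML = 119 * 0.4215
ML = 50.16 MU

50.16 MU


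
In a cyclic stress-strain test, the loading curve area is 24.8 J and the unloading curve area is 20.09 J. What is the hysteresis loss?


Hysteresis loss = loading - unloading
= 24.8 - 20.09
= 4.71 J

4.71 J


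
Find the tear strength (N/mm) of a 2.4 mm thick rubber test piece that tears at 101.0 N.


Tear strength = force / thickness
= 101.0 / 2.4
= 42.08 N/mm

42.08 N/mm


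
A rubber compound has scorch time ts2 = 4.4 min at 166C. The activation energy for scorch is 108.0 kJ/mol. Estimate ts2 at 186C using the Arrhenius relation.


Convert temperatures: T1 = 166 + 273.15 = 439.15 K, T2 = 186 + 273.15 = 459.15 K
ts2_new = 4.4 * exp(108000 / 8.314 * (1/459.15 - 1/439.15))
1/T2 - 1/T1 = -9.9189e-05
ts2_new = 1.21 min

1.21 min


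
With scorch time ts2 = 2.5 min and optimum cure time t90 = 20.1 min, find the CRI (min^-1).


CRI = 100 / (t90 - ts2)
= 100 / (20.1 - 2.5)
= 100 / 17.6
= 5.68 min^-1

5.68 min^-1


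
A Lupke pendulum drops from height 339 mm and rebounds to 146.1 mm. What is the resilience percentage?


Resilience = h_rebound / h_drop * 100
= 146.1 / 339 * 100
= 43.1%

43.1%


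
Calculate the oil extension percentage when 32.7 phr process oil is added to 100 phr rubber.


Oil % = oil / (100 + oil) * 100
= 32.7 / (100 + 32.7) * 100
= 32.7 / 132.7 * 100
= 24.64%

24.64%


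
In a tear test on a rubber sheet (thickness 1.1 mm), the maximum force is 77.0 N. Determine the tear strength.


Tear strength = force / thickness
= 77.0 / 1.1
= 70.0 N/mm

70.0 N/mm


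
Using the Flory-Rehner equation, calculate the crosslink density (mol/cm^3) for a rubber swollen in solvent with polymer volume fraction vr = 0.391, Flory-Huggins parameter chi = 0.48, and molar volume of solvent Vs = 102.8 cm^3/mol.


ln(1 - vr) = ln(1 - 0.391) = -0.4959
Numerator = -((-0.4959) + 0.391 + 0.48 * 0.391^2) = 0.0316
Denominator = 102.8 * (0.391^(1/3) - 0.391/2) = 55.0739
nu = 0.0316 / 55.0739 = 5.7294e-04 mol/cm^3

5.7294e-04 mol/cm^3


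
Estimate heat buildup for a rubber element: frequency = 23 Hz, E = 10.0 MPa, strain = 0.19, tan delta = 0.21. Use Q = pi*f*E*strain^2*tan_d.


Q = pi * f * E * strain^2 * tan_d
= pi * 23 * 10.0 * 0.19^2 * 0.21
= pi * 23 * 10.0 * 0.0361 * 0.21
= 5.4778

Q = 5.4778


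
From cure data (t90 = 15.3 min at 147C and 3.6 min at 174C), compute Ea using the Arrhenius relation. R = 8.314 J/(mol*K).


T1 = 420.15 K, T2 = 447.15 K
1/T1 - 1/T2 = 1.4372e-04
ln(t1/t2) = ln(15.3/3.6) = 1.4469
Ea = 8.314 * 1.4469 / 1.4372e-04 = 83704.3587 J/mol
Ea = 83.7 kJ/mol

83.7 kJ/mol


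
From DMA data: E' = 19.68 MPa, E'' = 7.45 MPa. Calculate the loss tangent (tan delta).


tan delta = E'' / E'
= 7.45 / 19.68
= 0.3786

tan delta = 0.3786


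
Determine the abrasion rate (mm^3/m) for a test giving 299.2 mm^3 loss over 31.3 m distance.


Rate = volume_loss / distance
= 299.2 / 31.3
= 9.559 mm^3/m

9.559 mm^3/m


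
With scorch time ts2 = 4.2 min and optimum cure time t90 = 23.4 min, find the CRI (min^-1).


CRI = 100 / (t90 - ts2)
= 100 / (23.4 - 4.2)
= 100 / 19.2
= 5.21 min^-1

5.21 min^-1


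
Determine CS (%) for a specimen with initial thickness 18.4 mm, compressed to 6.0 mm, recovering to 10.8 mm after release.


CS = (t0 - recovered) / (t0 - ts) * 100
= (18.4 - 10.8) / (18.4 - 6.0) * 100
= 7.6 / 12.4 * 100
= 61.3%

61.3%


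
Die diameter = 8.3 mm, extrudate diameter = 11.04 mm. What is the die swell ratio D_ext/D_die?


Die swell ratio = D_extrudate / D_die
= 11.04 / 8.3
= 1.33

Die swell = 1.33


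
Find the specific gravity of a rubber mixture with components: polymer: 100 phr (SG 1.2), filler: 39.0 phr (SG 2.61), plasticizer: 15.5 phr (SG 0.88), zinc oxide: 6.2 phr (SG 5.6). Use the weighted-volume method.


Sum of weights = 160.7
Volume contributions:
  polymer: 100/1.2 = 83.3333
  filler: 39.0/2.61 = 14.9425
  plasticizer: 15.5/0.88 = 17.6136
  zinc oxide: 6.2/5.6 = 1.1071
Sum of volumes = 116.9966
SG = 160.7 / 116.9966 = 1.374

SG = 1.374


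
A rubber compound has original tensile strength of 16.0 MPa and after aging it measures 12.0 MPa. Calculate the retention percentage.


Retention = aged / original * 100
= 12.0 / 16.0 * 100
= 75.0%

75.0%


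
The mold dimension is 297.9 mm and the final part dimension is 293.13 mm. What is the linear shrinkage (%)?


Shrinkage = (mold - part) / mold * 100
= (297.9 - 293.13) / 297.9 * 100
= 4.77 / 297.9 * 100
= 1.6%

1.6%


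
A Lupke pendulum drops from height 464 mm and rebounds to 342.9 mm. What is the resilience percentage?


Resilience = h_rebound / h_drop * 100
= 342.9 / 464 * 100
= 73.9%

73.9%


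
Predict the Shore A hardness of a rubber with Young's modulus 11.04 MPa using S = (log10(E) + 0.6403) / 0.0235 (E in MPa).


log10(E) = 0.0235*S - 0.6403  =>  S = (log10(E) + 0.6403) / 0.0235
log10(11.04) = 1.042969
S = (1.042969 + 0.6403) / 0.0235 = 1.683269 / 0.0235
S = 71.6

Shore A = 71.6


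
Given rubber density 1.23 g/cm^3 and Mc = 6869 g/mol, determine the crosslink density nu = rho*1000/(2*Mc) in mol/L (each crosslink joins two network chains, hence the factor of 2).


nu = rho * 1000 / (2 * Mc)
nu = 1.23 * 1000 / (2 * 6869)
nu = 1230.0 / 13738
nu = 0.0895 mol/L

0.0895 mol/L


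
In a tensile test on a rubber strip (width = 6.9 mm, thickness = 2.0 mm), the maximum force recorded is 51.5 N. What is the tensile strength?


Area = width * thickness = 6.9 * 2.0 = 13.8 mm^2
TS = force / area = 51.5 / 13.8 = 3.73 MPa

3.73 MPa


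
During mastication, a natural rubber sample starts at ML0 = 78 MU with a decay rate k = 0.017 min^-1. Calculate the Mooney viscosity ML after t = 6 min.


ML = ML0 * exp(-k * t)
ML = 78 * exp(-0.017 * 6)
ML = 78 * 0.9030
ML = 70.44 MU

70.44 MU


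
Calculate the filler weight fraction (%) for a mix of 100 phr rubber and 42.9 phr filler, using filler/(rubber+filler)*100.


Filler % = filler / (rubber + filler) * 100
= 42.9 / (100 + 42.9) * 100
= 42.9 / 142.9 * 100
= 30.02%

30.02%


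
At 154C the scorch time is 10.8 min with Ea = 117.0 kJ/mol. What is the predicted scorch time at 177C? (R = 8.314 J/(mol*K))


Convert temperatures: T1 = 154 + 273.15 = 427.15 K, T2 = 177 + 273.15 = 450.15 K
ts2_new = 10.8 * exp(117000 / 8.314 * (1/450.15 - 1/427.15))
1/T2 - 1/T1 = -1.1962e-04
ts2_new = 2.01 min

2.01 min


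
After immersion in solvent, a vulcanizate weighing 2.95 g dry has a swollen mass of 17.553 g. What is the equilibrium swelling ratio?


Q = W_swollen / W_dry
Q = 17.553 / 2.95
Q = 5.95

Q = 5.95


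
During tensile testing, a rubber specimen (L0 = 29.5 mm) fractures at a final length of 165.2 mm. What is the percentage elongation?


Elongation = (Lf - L0) / L0 * 100
= (165.2 - 29.5) / 29.5 * 100
= 135.7 / 29.5 * 100
= 460.0%

460.0%


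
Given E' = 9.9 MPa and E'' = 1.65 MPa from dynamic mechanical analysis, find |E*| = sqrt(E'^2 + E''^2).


|E*| = sqrt(E'^2 + E''^2)
= sqrt(9.9^2 + 1.65^2)
= sqrt(98.0100 + 2.7225)
= 10.037 MPa

10.037 MPa


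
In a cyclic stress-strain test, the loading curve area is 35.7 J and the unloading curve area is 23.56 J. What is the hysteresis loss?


Hysteresis loss = loading - unloading
= 35.7 - 23.56
= 12.14 J

12.14 J


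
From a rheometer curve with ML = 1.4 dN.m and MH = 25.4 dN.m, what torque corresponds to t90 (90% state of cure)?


M90 = ML + 0.9 * (MH - ML)
M90 = 1.4 + 0.9 * (25.4 - 1.4)
M90 = 1.4 + 0.9 * 24.0
M90 = 23.0 dN.m

23.0 dN.m


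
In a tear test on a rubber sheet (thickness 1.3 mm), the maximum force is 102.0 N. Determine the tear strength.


Tear strength = force / thickness
= 102.0 / 1.3
= 78.46 N/mm

78.46 N/mm


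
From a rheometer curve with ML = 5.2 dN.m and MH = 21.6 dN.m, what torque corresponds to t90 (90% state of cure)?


M90 = ML + 0.9 * (MH - ML)
M90 = 5.2 + 0.9 * (21.6 - 5.2)
M90 = 5.2 + 0.9 * 16.4
M90 = 19.96 dN.m

19.96 dN.m


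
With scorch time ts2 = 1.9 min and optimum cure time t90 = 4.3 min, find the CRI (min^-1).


CRI = 100 / (t90 - ts2)
= 100 / (4.3 - 1.9)
= 100 / 2.4
= 41.67 min^-1

41.67 min^-1


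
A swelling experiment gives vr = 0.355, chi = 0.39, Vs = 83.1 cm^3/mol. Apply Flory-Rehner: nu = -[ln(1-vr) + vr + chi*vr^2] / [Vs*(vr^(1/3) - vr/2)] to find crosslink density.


ln(1 - vr) = ln(1 - 0.355) = -0.4385
Numerator = -((-0.4385) + 0.355 + 0.39 * 0.355^2) = 0.0344
Denominator = 83.1 * (0.355^(1/3) - 0.355/2) = 44.0904
nu = 0.0344 / 44.0904 = 7.7920e-04 mol/cm^3

7.7920e-04 mol/cm^3


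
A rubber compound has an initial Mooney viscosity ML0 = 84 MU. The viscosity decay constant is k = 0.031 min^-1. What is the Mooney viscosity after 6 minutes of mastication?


ML = ML0 * exp(-k * t)
ML = 84 * exp(-0.031 * 6)
ML = 84 * 0.8303
ML = 69.74 MU

69.74 MU


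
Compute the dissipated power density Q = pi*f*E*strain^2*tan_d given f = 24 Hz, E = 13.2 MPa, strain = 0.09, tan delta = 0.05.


Q = pi * f * E * strain^2 * tan_d
= pi * 24 * 13.2 * 0.09^2 * 0.05
= pi * 24 * 13.2 * 0.0081 * 0.05
= 0.4031

Q = 0.4031


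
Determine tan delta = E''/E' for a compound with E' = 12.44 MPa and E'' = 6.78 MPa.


tan delta = E'' / E'
= 6.78 / 12.44
= 0.545

tan delta = 0.545


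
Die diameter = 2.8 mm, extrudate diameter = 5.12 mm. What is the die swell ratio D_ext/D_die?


Die swell ratio = D_extrudate / D_die
= 5.12 / 2.8
= 1.829

Die swell = 1.829


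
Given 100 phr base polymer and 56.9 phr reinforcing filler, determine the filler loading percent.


Filler % = filler / (rubber + filler) * 100
= 56.9 / (100 + 56.9) * 100
= 56.9 / 156.9 * 100
= 36.27%

36.27%


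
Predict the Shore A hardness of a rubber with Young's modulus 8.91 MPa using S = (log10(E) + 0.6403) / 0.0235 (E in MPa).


log10(E) = 0.0235*S - 0.6403  =>  S = (log10(E) + 0.6403) / 0.0235
log10(8.91) = 0.949878
S = (0.949878 + 0.6403) / 0.0235 = 1.590178 / 0.0235
S = 67.7

Shore A = 67.7


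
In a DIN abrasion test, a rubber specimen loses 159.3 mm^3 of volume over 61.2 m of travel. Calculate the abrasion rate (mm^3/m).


Rate = volume_loss / distance
= 159.3 / 61.2
= 2.603 mm^3/m

2.603 mm^3/m


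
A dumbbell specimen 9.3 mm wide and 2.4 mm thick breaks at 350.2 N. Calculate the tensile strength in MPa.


Area = width * thickness = 9.3 * 2.4 = 22.32 mm^2
TS = force / area = 350.2 / 22.32 = 15.69 MPa

15.69 MPa


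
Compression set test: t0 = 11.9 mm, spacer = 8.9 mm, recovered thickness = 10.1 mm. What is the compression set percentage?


CS = (t0 - recovered) / (t0 - ts) * 100
= (11.9 - 10.1) / (11.9 - 8.9) * 100
= 1.8 / 3.0 * 100
= 60.0%

60.0%


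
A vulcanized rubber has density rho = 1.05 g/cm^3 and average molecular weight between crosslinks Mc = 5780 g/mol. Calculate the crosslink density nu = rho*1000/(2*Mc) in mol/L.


nu = rho * 1000 / (2 * Mc)
nu = 1.05 * 1000 / (2 * 5780)
nu = 1050.0 / 11560
nu = 0.0908 mol/L

0.0908 mol/L


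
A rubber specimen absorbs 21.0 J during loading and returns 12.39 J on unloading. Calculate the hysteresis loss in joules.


Hysteresis loss = loading - unloading
= 21.0 - 12.39
= 8.61 J

8.61 J


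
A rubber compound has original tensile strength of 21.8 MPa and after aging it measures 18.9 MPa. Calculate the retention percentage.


Retention = aged / original * 100
= 18.9 / 21.8 * 100
= 86.7%

86.7%


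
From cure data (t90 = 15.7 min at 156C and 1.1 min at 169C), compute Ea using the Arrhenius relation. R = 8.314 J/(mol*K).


T1 = 429.15 K, T2 = 442.15 K
1/T1 - 1/T2 = 6.8512e-05
ln(t1/t2) = ln(15.7/1.1) = 2.6584
Ea = 8.314 * 2.6584 / 6.8512e-05 = 322595.0216 J/mol
Ea = 322.6 kJ/mol

322.6 kJ/mol


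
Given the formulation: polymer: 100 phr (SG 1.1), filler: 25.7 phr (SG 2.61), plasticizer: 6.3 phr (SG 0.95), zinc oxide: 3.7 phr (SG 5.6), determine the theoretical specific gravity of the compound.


Sum of weights = 135.7
Volume contributions:
  polymer: 100/1.1 = 90.9091
  filler: 25.7/2.61 = 9.8467
  plasticizer: 6.3/0.95 = 6.6316
  zinc oxide: 3.7/5.6 = 0.6607
Sum of volumes = 108.0481
SG = 135.7 / 108.0481 = 1.256

SG = 1.256


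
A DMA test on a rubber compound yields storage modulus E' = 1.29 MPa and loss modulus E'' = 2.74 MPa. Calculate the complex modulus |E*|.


|E*| = sqrt(E'^2 + E''^2)
= sqrt(1.29^2 + 2.74^2)
= sqrt(1.6641 + 7.5076)
= 3.028 MPa

3.028 MPa


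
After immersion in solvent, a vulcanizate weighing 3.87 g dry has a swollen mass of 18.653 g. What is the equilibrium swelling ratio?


Q = W_swollen / W_dry
Q = 18.653 / 3.87
Q = 4.82

Q = 4.82


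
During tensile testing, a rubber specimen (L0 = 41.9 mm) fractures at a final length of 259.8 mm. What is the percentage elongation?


Elongation = (Lf - L0) / L0 * 100
= (259.8 - 41.9) / 41.9 * 100
= 217.9 / 41.9 * 100
= 520.0%

520.0%


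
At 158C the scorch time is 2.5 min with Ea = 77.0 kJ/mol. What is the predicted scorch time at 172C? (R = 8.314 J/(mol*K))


Convert temperatures: T1 = 158 + 273.15 = 431.15 K, T2 = 172 + 273.15 = 445.15 K
ts2_new = 2.5 * exp(77000 / 8.314 * (1/445.15 - 1/431.15))
1/T2 - 1/T1 = -7.2945e-05
ts2_new = 1.27 min

1.27 min


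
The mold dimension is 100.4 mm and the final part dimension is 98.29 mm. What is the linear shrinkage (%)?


Shrinkage = (mold - part) / mold * 100
= (100.4 - 98.29) / 100.4 * 100
= 2.11 / 100.4 * 100
= 2.1%

2.1%
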